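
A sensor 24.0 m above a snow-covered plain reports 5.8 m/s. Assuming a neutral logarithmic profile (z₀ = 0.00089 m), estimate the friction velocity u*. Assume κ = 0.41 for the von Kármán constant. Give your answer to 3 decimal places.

Log law: V(z) = (u*/κ) · ln(z/z₀) ⇒ u* = κ · V / ln(z/z₀)
u* = 0.41 × 5.8 / ln(24.0/0.00089) = 0.41 × 5.8 / 10.2023
   = 2.3780 / 10.2023 = 0.2331 m/s

u* ≈ 0.233 m/s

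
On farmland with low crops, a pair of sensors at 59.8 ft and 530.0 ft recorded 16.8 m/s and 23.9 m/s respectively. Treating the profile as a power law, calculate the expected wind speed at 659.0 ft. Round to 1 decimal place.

First find α: α = ln(V₂/V₁)/ln(z₂/z₁) = ln(23.9/16.8)/ln(530.0/59.8) = 0.35250/2.18187 = 0.1616
Extrapolate from 530.0 ft to 659.0 ft: V₃ = 23.9 × (659.0/530.0)^0.1616 = 23.9 × 1.0358 = 24.7561 m/s

24.8 m/s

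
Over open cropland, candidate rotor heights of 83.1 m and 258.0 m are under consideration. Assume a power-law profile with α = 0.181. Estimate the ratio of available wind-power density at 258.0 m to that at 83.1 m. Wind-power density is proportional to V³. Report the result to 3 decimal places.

Speed ratio: V_B/V_A = (z_B/z_A)^α = (258.0/83.1)^0.181 = (3.1047)^0.181 = 1.22760
Power-density ratio: P_B/P_A = (V_B/V_A)³ = (1.22760)³ = 1.84998

1.850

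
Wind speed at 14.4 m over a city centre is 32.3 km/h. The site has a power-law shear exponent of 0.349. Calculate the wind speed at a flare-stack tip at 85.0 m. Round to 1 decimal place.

60.0 km/h

Power-law profile: V₂ = V₁ · (z₂/z₁)^α
V₂ = 32.3 × (85.0/14.4)^0.349 = 32.3 × (5.9028)^0.349
    = 32.3 × 1.8582 = 60.0207 km/h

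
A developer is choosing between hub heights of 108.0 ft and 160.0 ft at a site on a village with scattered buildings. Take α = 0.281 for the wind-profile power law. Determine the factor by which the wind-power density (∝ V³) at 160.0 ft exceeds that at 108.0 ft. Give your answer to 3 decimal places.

1.393

Speed ratio: V_B/V_A = (z_B/z_A)^α = (160.0/108.0)^0.281 = (1.4815)^0.281 = 1.11677
Power-density ratio: P_B/P_A = (V_B/V_A)³ = (1.11677)³ = 1.39283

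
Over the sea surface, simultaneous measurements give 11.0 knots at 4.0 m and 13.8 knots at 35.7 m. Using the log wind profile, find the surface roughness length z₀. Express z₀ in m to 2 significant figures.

Log law: V(z) ∝ ln(z/z₀). With r = V₁/V₂ = 11.0/13.8 = 0.79710,
r · ln(z₂/z₀) = ln(z₁/z₀) ⇒ ln z₀ = (ln z₁ − r·ln z₂)/(1 − r)
ln z₀ = (1.38629 − 0.79710×3.57515) / 0.20290 = -7.2128
z₀ = exp(-7.2128) = 0.0007371 m

z₀ ≈ 0.00074 m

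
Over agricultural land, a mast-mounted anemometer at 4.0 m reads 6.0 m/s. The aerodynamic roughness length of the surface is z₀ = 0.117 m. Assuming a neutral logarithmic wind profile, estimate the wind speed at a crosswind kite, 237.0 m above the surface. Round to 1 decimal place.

12.9 m/s

Log law: V(z) ∝ ln(z/z₀), so V₂/V₁ = ln(z₂/z₀) / ln(z₁/z₀).
ln(237.0/0.117) = 7.6136, ln(4.0/0.117) = 3.5319
V₂ = 6.0 × 7.6136/3.5319 = 6.0 × 2.1557 = 12.9342 m/s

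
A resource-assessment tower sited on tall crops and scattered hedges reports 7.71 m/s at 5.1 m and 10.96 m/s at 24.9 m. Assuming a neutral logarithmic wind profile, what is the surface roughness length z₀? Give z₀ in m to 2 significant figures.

Log law: V(z) ∝ ln(z/z₀). With r = V₁/V₂ = 7.71/10.96 = 0.70347,
r · ln(z₂/z₀) = ln(z₁/z₀) ⇒ ln z₀ = (ln z₁ − r·ln z₂)/(1 − r)
ln z₀ = (1.62924 − 0.70347×3.21487) / 0.29653 = -2.1324
z₀ = exp(-2.1324) = 0.1186 m

z₀ ≈ 0.12 m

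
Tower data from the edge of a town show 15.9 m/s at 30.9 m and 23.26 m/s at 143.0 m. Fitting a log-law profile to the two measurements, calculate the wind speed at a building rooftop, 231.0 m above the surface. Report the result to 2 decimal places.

25.56 m/s

Log law: V ∝ ln(z/z₀). From the pair, with r = V₁/V₂ = 0.68358,
ln z₀ = (ln z₁ − r·ln z₂)/(1 − r) = (3.4308 − 0.68358×4.9628)/0.31642 = 0.1209 → z₀ = 1.129 m
V₃ = V₁ · ln(z₃/z₀)/ln(z₁/z₀) = 15.9 × 5.3215/3.3098 = 25.5638 m/s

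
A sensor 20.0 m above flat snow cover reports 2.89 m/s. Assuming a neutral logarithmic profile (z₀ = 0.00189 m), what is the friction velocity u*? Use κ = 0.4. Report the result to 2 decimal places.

u* ≈ 0.12 m/s

Log law: V(z) = (u*/κ) · ln(z/z₀) ⇒ u* = κ · V / ln(z/z₀)
u* = 0.4 × 2.89 / ln(20.0/0.00189) = 0.4 × 2.89 / 9.2669
   = 1.1560 / 9.2669 = 0.1247 m/s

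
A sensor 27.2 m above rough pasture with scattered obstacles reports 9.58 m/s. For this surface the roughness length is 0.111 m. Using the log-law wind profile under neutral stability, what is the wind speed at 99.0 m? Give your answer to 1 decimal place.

11.8 m/s

Log law: V(z) ∝ ln(z/z₀), so V₂/V₁ = ln(z₂/z₀) / ln(z₁/z₀).
ln(99.0/0.111) = 6.7933, ln(27.2/0.111) = 5.5014
V₂ = 9.58 × 6.7933/5.5014 = 9.58 × 1.2348 = 11.8297 m/s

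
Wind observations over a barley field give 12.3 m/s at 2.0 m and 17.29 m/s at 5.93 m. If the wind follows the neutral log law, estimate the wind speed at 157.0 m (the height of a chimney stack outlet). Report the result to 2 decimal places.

32.33 m/s

Log law: V ∝ ln(z/z₀). From the pair, with r = V₁/V₂ = 0.71139,
ln z₀ = (ln z₁ − r·ln z₂)/(1 − r) = (0.6931 − 0.71139×1.7800)/0.28861 = -1.9859 → z₀ = 0.1373 m
V₃ = V₁ · ln(z₃/z₀)/ln(z₁/z₀) = 12.3 × 7.0422/2.6791 = 32.3316 m/s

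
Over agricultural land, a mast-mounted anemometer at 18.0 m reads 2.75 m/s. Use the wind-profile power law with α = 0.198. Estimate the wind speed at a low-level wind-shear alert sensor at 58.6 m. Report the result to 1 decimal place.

3.5 m/s

Power-law profile: V₂ = V₁ · (z₂/z₁)^α
V₂ = 2.75 × (58.6/18.0)^0.198 = 2.75 × (3.2556)^0.198
    = 2.75 × 1.2633 = 3.4740 m/s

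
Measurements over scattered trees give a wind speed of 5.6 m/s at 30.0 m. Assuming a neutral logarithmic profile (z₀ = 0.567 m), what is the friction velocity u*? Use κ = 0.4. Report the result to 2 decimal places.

Log law: V(z) = (u*/κ) · ln(z/z₀) ⇒ u* = κ · V / ln(z/z₀)
u* = 0.4 × 5.6 / ln(30.0/0.567) = 0.4 × 5.6 / 3.9686
   = 2.2400 / 3.9686 = 0.5644 m/s

u* ≈ 0.56 m/s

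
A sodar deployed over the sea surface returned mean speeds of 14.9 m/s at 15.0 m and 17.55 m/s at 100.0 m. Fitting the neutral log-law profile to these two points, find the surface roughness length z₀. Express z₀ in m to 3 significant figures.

z₀ ≈ 0.000350 m

Log law: V(z) ∝ ln(z/z₀). With r = V₁/V₂ = 14.9/17.55 = 0.84900,
r · ln(z₂/z₀) = ln(z₁/z₀) ⇒ ln z₀ = (ln z₁ − r·ln z₂)/(1 − r)
ln z₀ = (2.70805 − 0.84900×4.60517) / 0.15100 = -7.9588
z₀ = exp(-7.9588) = 0.0003496 m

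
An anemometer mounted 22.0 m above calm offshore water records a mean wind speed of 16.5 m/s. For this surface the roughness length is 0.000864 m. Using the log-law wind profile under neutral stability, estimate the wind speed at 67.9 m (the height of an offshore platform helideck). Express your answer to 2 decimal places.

18.33 m/s

Log law: V(z) ∝ ln(z/z₀), so V₂/V₁ = ln(z₂/z₀) / ln(z₁/z₀).
ln(67.9/0.000864) = 11.2720, ln(22.0/0.000864) = 10.1450
V₂ = 16.5 × 11.2720/10.1450 = 16.5 × 1.1111 = 18.3330 m/s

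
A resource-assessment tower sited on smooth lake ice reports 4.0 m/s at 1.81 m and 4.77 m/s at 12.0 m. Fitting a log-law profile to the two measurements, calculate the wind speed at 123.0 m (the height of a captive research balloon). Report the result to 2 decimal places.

Log law: V ∝ ln(z/z₀). From the pair, with r = V₁/V₂ = 0.83857,
ln z₀ = (ln z₁ − r·ln z₂)/(1 − r) = (0.5933 − 0.83857×2.4849)/0.16143 = -9.2331 → z₀ = 0.00009775 m
V₃ = V₁ · ln(z₃/z₀)/ln(z₁/z₀) = 4.0 × 14.0452/9.8264 = 5.7174 m/s

5.72 m/s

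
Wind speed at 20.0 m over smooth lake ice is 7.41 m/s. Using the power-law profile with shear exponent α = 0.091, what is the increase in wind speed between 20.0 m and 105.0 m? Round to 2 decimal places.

1.21 m/s

Power law: V₂ = V₁ · (z₂/z₁)^α = 7.41 × (5.2500)^0.091 = 8.6169 m/s
ΔV = 8.6169 − 7.41 = 1.2069 m/s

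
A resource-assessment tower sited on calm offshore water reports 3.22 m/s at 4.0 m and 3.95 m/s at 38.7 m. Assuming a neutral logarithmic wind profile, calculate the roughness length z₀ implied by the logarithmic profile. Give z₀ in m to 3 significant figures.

z₀ ≈ 0.000180 m

Log law: V(z) ∝ ln(z/z₀). With r = V₁/V₂ = 3.22/3.95 = 0.81519,
r · ln(z₂/z₀) = ln(z₁/z₀) ⇒ ln z₀ = (ln z₁ − r·ln z₂)/(1 − r)
ln z₀ = (1.38629 − 0.81519×3.65584) / 0.18481 = -8.6246
z₀ = exp(-8.6246) = 0.0001796 m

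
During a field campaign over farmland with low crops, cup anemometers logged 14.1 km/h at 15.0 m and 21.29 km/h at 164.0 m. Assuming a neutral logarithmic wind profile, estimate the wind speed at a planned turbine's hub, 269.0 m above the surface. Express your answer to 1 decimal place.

22.8 km/h

Log law: V ∝ ln(z/z₀). From the pair, with r = V₁/V₂ = 0.66228,
ln z₀ = (ln z₁ − r·ln z₂)/(1 − r) = (2.7081 − 0.66228×5.0999)/0.33772 = -1.9824 → z₀ = 0.1377 m
V₃ = V₁ · ln(z₃/z₀)/ln(z₁/z₀) = 14.1 × 7.5771/4.6905 = 22.7775 km/h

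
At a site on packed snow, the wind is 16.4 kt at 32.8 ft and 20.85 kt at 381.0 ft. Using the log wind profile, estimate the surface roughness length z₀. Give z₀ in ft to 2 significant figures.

Log law: V(z) ∝ ln(z/z₀). With r = V₁/V₂ = 16.4/20.85 = 0.78657,
r · ln(z₂/z₀) = ln(z₁/z₀) ⇒ ln z₀ = (ln z₁ − r·ln z₂)/(1 − r)
ln z₀ = (3.49043 − 0.78657×5.94280) / 0.21343 = -5.5475
z₀ = exp(-5.5475) = 0.003897 ft

z₀ ≈ 0.0039 ft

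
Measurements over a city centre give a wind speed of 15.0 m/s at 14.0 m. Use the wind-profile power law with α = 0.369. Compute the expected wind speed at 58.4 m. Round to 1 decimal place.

Power-law profile: V₂ = V₁ · (z₂/z₁)^α
V₂ = 15.0 × (58.4/14.0)^0.369 = 15.0 × (4.1714)^0.369
    = 15.0 × 1.6939 = 25.4083 m/s

25.4 m/s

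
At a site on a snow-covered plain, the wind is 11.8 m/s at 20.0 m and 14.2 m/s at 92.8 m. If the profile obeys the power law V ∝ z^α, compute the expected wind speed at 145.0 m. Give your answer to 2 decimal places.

14.99 m/s

First find α: α = ln(V₂/V₁)/ln(z₂/z₁) = ln(14.2/11.8)/ln(92.8/20.0) = 0.18514/1.53471 = 0.1206
Extrapolate from 92.8 m to 145.0 m: V₃ = 14.2 × (145.0/92.8)^0.1206 = 14.2 × 1.0553 = 14.9855 m/s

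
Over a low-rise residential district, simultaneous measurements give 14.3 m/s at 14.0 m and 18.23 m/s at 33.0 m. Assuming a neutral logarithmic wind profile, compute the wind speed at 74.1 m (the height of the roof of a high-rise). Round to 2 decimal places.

21.94 m/s

Log law: V ∝ ln(z/z₀). From the pair, with r = V₁/V₂ = 0.78442,
ln z₀ = (ln z₁ − r·ln z₂)/(1 − r) = (2.6391 − 0.78442×3.4965)/0.21558 = -0.4809 → z₀ = 0.6182 m
V₃ = V₁ · ln(z₃/z₀)/ln(z₁/z₀) = 14.3 × 4.7863/3.1200 = 21.9375 m/s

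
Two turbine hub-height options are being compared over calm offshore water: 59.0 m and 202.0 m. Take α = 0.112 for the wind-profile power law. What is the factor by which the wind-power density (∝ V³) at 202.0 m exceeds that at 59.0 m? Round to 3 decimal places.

1.512

Speed ratio: V_B/V_A = (z_B/z_A)^α = (202.0/59.0)^0.112 = (3.4237)^0.112 = 1.14779
Power-density ratio: P_B/P_A = (V_B/V_A)³ = (1.14779)³ = 1.51214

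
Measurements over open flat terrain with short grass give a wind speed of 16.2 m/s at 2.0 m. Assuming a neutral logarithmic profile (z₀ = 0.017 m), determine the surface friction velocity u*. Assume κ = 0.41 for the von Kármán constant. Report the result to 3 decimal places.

Log law: V(z) = (u*/κ) · ln(z/z₀) ⇒ u* = κ · V / ln(z/z₀)
u* = 0.41 × 16.2 / ln(2.0/0.017) = 0.41 × 16.2 / 4.7677
   = 6.6420 / 4.7677 = 1.3931 m/s

u* ≈ 1.393 m/s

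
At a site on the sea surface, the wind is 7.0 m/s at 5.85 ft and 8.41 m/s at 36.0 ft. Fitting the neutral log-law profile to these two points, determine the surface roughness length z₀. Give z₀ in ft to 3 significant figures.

z₀ ≈ 0.000707 ft

Log law: V(z) ∝ ln(z/z₀). With r = V₁/V₂ = 7.0/8.41 = 0.83234,
r · ln(z₂/z₀) = ln(z₁/z₀) ⇒ ln z₀ = (ln z₁ − r·ln z₂)/(1 − r)
ln z₀ = (1.76644 − 0.83234×3.58352) / 0.16766 = -7.2545
z₀ = exp(-7.2545) = 0.0007070 ft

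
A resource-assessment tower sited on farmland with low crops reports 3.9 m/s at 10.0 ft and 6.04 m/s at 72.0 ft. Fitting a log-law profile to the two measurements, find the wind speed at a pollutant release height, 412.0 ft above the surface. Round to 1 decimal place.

7.9 m/s

Log law: V ∝ ln(z/z₀). From the pair, with r = V₁/V₂ = 0.64570,
ln z₀ = (ln z₁ − r·ln z₂)/(1 − r) = (2.3026 − 0.64570×4.2767)/0.35430 = -1.2950 → z₀ = 0.2739 ft
V₃ = V₁ · ln(z₃/z₀)/ln(z₁/z₀) = 3.9 × 7.3161/3.5976 = 7.9310 m/s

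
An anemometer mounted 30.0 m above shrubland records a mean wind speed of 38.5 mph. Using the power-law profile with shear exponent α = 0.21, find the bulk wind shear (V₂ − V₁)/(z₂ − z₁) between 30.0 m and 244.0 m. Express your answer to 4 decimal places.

0.0995 mph/m

Power law: V₂ = V₁ · (z₂/z₁)^α = 38.5 × (8.1333)^0.21 = 59.7884 mph
ΔV/Δz = (59.7884 − 38.5)/(244.0 − 30.0) = 21.2884/214.0000 = 0.09948 mph/m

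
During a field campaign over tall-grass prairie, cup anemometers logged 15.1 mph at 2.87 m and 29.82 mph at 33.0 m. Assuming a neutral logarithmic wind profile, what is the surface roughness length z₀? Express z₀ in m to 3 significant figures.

z₀ ≈ 0.234 m

Log law: V(z) ∝ ln(z/z₀). With r = V₁/V₂ = 15.1/29.82 = 0.50637,
r · ln(z₂/z₀) = ln(z₁/z₀) ⇒ ln z₀ = (ln z₁ − r·ln z₂)/(1 − r)
ln z₀ = (1.05431 − 0.50637×3.49651) / 0.49363 = -1.4509
z₀ = exp(-1.4509) = 0.2344 m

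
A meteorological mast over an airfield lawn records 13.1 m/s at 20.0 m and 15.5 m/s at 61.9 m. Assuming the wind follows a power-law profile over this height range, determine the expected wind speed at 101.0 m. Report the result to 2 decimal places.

16.67 m/s

First find α: α = ln(V₂/V₁)/ln(z₂/z₁) = ln(15.5/13.1)/ln(61.9/20.0) = 0.16823/1.12979 = 0.1489
Extrapolate from 61.9 m to 101.0 m: V₃ = 15.5 × (101.0/61.9)^0.1489 = 15.5 × 1.0756 = 16.6722 m/s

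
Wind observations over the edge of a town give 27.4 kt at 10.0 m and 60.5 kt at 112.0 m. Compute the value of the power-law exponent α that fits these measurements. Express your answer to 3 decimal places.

Power law: V₂/V₁ = (z₂/z₁)^α ⇒ α = ln(V₂/V₁) / ln(z₂/z₁)
α = ln(60.5/27.4) / ln(112.0/10.0) = ln(2.2080) / ln(11.2000)
  = 0.79210 / 2.41591 = 0.32787

α ≈ 0.328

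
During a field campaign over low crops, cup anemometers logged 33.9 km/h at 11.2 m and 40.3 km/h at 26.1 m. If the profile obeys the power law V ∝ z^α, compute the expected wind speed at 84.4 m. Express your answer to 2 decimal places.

First find α: α = ln(V₂/V₁)/ln(z₂/z₁) = ln(40.3/33.9)/ln(26.1/11.2) = 0.17294/0.84602 = 0.2044
Extrapolate from 26.1 m to 84.4 m: V₃ = 40.3 × (84.4/26.1)^0.2044 = 40.3 × 1.2711 = 51.2264 km/h

51.23 km/h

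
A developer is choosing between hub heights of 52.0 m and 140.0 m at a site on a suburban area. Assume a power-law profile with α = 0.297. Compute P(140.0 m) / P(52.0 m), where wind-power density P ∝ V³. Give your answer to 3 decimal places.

2.417

Speed ratio: V_B/V_A = (z_B/z_A)^α = (140.0/52.0)^0.297 = (2.6923)^0.297 = 1.34198
Power-density ratio: P_B/P_A = (V_B/V_A)³ = (1.34198)³ = 2.41680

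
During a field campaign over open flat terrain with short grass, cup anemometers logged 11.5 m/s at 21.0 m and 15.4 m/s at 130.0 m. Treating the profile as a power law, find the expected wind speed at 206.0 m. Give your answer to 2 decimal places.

16.58 m/s

First find α: α = ln(V₂/V₁)/ln(z₂/z₁) = ln(15.4/11.5)/ln(130.0/21.0) = 0.29202/1.82301 = 0.1602
Extrapolate from 130.0 m to 206.0 m: V₃ = 15.4 × (206.0/130.0)^0.1602 = 15.4 × 1.0765 = 16.5785 m/s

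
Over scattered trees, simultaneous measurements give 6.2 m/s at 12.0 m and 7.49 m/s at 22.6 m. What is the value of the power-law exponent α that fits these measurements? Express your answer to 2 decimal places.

Power law: V₂/V₁ = (z₂/z₁)^α ⇒ α = ln(V₂/V₁) / ln(z₂/z₁)
α = ln(7.49/6.2) / ln(22.6/12.0) = ln(1.2081) / ln(1.8833)
  = 0.18902 / 0.63304 = 0.29859

α ≈ 0.30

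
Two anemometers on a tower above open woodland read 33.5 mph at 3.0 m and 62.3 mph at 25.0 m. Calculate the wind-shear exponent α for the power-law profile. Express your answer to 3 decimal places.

Power law: V₂/V₁ = (z₂/z₁)^α ⇒ α = ln(V₂/V₁) / ln(z₂/z₁)
α = ln(62.3/33.5) / ln(25.0/3.0) = ln(1.8597) / ln(8.3333)
  = 0.62042 / 2.12026 = 0.29261

α ≈ 0.293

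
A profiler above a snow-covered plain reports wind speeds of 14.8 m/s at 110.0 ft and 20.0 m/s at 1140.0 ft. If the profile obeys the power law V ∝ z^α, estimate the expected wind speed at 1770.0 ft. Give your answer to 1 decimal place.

21.2 m/s

First find α: α = ln(V₂/V₁)/ln(z₂/z₁) = ln(20.0/14.8)/ln(1140.0/110.0) = 0.30111/2.33830 = 0.1288
Extrapolate from 1140.0 ft to 1770.0 ft: V₃ = 20.0 × (1770.0/1140.0)^0.1288 = 20.0 × 1.0583 = 21.1658 m/s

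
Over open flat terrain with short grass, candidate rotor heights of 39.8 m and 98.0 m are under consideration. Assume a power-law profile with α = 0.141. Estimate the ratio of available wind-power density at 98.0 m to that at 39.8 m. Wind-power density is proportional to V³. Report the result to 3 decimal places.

1.464

Speed ratio: V_B/V_A = (z_B/z_A)^α = (98.0/39.8)^0.141 = (2.4623)^0.141 = 1.13548
Power-density ratio: P_B/P_A = (V_B/V_A)³ = (1.13548)³ = 1.46399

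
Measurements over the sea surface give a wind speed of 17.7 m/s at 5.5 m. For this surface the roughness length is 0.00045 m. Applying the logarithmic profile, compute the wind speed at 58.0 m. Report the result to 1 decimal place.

22.1 m/s

Log law: V(z) ∝ ln(z/z₀), so V₂/V₁ = ln(z₂/z₀) / ln(z₁/z₀).
ln(58.0/0.00045) = 11.7667, ln(5.5/0.00045) = 9.4110
V₂ = 17.7 × 11.7667/9.4110 = 17.7 × 1.2503 = 22.1305 m/s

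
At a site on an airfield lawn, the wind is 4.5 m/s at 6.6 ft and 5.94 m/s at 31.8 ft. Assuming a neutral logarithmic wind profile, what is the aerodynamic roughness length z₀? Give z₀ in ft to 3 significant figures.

Log law: V(z) ∝ ln(z/z₀). With r = V₁/V₂ = 4.5/5.94 = 0.75758,
r · ln(z₂/z₀) = ln(z₁/z₀) ⇒ ln z₀ = (ln z₁ − r·ln z₂)/(1 − r)
ln z₀ = (1.88707 − 0.75758×3.45947) / 0.24242 = -3.0267
z₀ = exp(-3.0267) = 0.04848 ft

z₀ ≈ 0.0485 ft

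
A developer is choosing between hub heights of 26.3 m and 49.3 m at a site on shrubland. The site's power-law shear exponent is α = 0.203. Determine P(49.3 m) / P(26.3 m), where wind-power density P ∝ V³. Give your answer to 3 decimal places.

Speed ratio: V_B/V_A = (z_B/z_A)^α = (49.3/26.3)^0.203 = (1.8745)^0.203 = 1.13605
Power-density ratio: P_B/P_A = (V_B/V_A)³ = (1.13605)³ = 1.46619

1.466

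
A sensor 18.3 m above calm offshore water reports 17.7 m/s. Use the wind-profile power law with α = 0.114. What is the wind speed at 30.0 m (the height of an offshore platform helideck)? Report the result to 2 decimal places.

18.73 m/s

Power-law profile: V₂ = V₁ · (z₂/z₁)^α
V₂ = 17.7 × (30.0/18.3)^0.114 = 17.7 × (1.6393)^0.114
    = 17.7 × 1.0580 = 18.7260 m/s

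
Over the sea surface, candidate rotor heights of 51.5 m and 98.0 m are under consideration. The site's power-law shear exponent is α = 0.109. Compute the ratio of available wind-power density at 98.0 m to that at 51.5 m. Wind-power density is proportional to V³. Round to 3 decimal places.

Speed ratio: V_B/V_A = (z_B/z_A)^α = (98.0/51.5)^0.109 = (1.9029)^0.109 = 1.07265
Power-density ratio: P_B/P_A = (V_B/V_A)³ = (1.07265)³ = 1.23416

1.234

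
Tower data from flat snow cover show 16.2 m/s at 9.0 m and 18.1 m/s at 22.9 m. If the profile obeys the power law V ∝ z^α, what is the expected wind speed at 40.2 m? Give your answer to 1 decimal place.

First find α: α = ln(V₂/V₁)/ln(z₂/z₁) = ln(18.1/16.2)/ln(22.9/9.0) = 0.11090/0.93391 = 0.1187
Extrapolate from 22.9 m to 40.2 m: V₃ = 18.1 × (40.2/22.9)^0.1187 = 18.1 × 1.0691 = 19.3508 m/s

19.4 m/s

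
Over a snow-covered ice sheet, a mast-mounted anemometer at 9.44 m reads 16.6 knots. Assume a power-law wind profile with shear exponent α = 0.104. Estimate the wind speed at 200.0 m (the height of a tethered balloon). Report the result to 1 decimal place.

Power-law profile: V₂ = V₁ · (z₂/z₁)^α
V₂ = 16.6 × (200.0/9.44)^0.104 = 16.6 × (21.1864)^0.104
    = 16.6 × 1.3738 = 22.8044 knots

22.8 knots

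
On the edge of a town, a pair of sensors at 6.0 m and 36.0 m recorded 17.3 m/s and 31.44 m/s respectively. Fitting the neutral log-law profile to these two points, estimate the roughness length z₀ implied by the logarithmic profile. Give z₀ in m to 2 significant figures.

Log law: V(z) ∝ ln(z/z₀). With r = V₁/V₂ = 17.3/31.44 = 0.55025,
r · ln(z₂/z₀) = ln(z₁/z₀) ⇒ ln z₀ = (ln z₁ − r·ln z₂)/(1 − r)
ln z₀ = (1.79176 − 0.55025×3.58352) / 0.44975 = -0.4004
z₀ = exp(-0.4004) = 0.6700 m

z₀ ≈ 0.67 m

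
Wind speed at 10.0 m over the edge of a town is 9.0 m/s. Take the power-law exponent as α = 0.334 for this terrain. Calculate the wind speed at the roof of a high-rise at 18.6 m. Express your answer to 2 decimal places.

Power-law profile: V₂ = V₁ · (z₂/z₁)^α
V₂ = 9.0 × (18.6/10.0)^0.334 = 9.0 × (1.8600)^0.334
    = 9.0 × 1.2303 = 11.0729 m/s

11.07 m/s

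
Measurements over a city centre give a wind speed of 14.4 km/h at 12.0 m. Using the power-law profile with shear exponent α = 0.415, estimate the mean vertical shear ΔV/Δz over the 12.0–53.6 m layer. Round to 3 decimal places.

Power law: V₂ = V₁ · (z₂/z₁)^α = 14.4 × (4.4667)^0.415 = 26.7982 km/h
ΔV/Δz = (26.7982 − 14.4)/(53.6 − 12.0) = 12.3982/41.6000 = 0.29803 km/h/m

0.298 km/h/m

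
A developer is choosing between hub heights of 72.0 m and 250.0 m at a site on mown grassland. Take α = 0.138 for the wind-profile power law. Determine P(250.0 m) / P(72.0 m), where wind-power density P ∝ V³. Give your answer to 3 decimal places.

1.674

Speed ratio: V_B/V_A = (z_B/z_A)^α = (250.0/72.0)^0.138 = (3.4722)^0.138 = 1.18742
Power-density ratio: P_B/P_A = (V_B/V_A)³ = (1.18742)³ = 1.67422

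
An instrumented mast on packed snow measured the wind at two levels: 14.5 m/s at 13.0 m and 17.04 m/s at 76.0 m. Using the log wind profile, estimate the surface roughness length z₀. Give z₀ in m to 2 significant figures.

Log law: V(z) ∝ ln(z/z₀). With r = V₁/V₂ = 14.5/17.04 = 0.85094,
r · ln(z₂/z₀) = ln(z₁/z₀) ⇒ ln z₀ = (ln z₁ − r·ln z₂)/(1 − r)
ln z₀ = (2.56495 − 0.85094×4.33073) / 0.14906 = -7.5153
z₀ = exp(-7.5153) = 0.0005447 m

z₀ ≈ 0.00054 m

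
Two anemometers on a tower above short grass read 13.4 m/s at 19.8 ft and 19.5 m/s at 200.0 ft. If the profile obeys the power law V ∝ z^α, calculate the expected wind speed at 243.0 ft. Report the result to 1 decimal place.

20.1 m/s

First find α: α = ln(V₂/V₁)/ln(z₂/z₁) = ln(19.5/13.4)/ln(200.0/19.8) = 0.37516/2.31264 = 0.1622
Extrapolate from 200.0 ft to 243.0 ft: V₃ = 19.5 × (243.0/200.0)^0.1622 = 19.5 × 1.0321 = 20.1259 m/s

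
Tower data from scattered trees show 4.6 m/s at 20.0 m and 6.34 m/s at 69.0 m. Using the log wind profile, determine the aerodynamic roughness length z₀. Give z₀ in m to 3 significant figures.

z₀ ≈ 0.757 m

Log law: V(z) ∝ ln(z/z₀). With r = V₁/V₂ = 4.6/6.34 = 0.72555,
r · ln(z₂/z₀) = ln(z₁/z₀) ⇒ ln z₀ = (ln z₁ − r·ln z₂)/(1 − r)
ln z₀ = (2.99573 − 0.72555×4.23411) / 0.27445 = -0.2781
z₀ = exp(-0.2781) = 0.7572 m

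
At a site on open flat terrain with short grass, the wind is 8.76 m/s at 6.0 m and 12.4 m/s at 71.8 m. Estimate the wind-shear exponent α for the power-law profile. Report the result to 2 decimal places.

Power law: V₂/V₁ = (z₂/z₁)^α ⇒ α = ln(V₂/V₁) / ln(z₂/z₁)
α = ln(12.4/8.76) / ln(71.8/6.0) = ln(1.4155) / ln(11.9667)
  = 0.34750 / 2.48213 = 0.14000

α ≈ 0.14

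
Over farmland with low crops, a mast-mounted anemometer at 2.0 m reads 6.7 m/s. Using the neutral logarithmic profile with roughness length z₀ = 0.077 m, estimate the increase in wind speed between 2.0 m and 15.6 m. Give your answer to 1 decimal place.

Log law: V₂ = V₁ · ln(z₂/z₀)/ln(z₁/z₀) = 6.7 × 5.3112/3.2571 = 10.9254 m/s
ΔV = 10.9254 − 6.7 = 4.2254 m/s

4.2 m/s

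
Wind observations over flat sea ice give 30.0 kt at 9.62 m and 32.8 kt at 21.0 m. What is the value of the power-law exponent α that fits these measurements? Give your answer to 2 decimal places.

α ≈ 0.11

Power law: V₂/V₁ = (z₂/z₁)^α ⇒ α = ln(V₂/V₁) / ln(z₂/z₁)
α = ln(32.8/30.0) / ln(21.0/9.62) = ln(1.0933) / ln(2.1830)
  = 0.08923 / 0.78068 = 0.11430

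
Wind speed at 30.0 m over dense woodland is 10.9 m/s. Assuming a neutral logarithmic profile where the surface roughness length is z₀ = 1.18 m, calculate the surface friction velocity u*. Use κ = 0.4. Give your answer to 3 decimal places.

u* ≈ 1.347 m/s

Log law: V(z) = (u*/κ) · ln(z/z₀) ⇒ u* = κ · V / ln(z/z₀)
u* = 0.4 × 10.9 / ln(30.0/1.18) = 0.4 × 10.9 / 3.2357
   = 4.3600 / 3.2357 = 1.3475 m/s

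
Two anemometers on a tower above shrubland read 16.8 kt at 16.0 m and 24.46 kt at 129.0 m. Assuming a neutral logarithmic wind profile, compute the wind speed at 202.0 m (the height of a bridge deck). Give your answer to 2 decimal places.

Log law: V ∝ ln(z/z₀). From the pair, with r = V₁/V₂ = 0.68684,
ln z₀ = (ln z₁ − r·ln z₂)/(1 − r) = (2.7726 − 0.68684×4.8598)/0.31316 = -1.8051 → z₀ = 0.1645 m
V₃ = V₁ · ln(z₃/z₀)/ln(z₁/z₀) = 16.8 × 7.1134/4.5777 = 26.1058 kt

26.11 kt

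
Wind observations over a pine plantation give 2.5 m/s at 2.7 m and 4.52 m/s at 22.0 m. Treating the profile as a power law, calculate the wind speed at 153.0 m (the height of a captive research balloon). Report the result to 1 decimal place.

7.8 m/s

First find α: α = ln(V₂/V₁)/ln(z₂/z₁) = ln(4.52/2.5)/ln(22.0/2.7) = 0.59222/2.09779 = 0.2823
Extrapolate from 22.0 m to 153.0 m: V₃ = 4.52 × (153.0/22.0)^0.2823 = 4.52 × 1.7289 = 7.8148 m/s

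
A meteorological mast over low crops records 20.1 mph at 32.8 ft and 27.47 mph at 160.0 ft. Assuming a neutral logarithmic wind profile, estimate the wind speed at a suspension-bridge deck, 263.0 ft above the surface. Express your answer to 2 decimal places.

29.78 mph

Log law: V ∝ ln(z/z₀). From the pair, with r = V₁/V₂ = 0.73171,
ln z₀ = (ln z₁ − r·ln z₂)/(1 − r) = (3.4904 − 0.73171×5.0752)/0.26829 = -0.8316 → z₀ = 0.4354 ft
V₃ = V₁ · ln(z₃/z₀)/ln(z₁/z₀) = 20.1 × 6.4038/4.3220 = 29.7813 mph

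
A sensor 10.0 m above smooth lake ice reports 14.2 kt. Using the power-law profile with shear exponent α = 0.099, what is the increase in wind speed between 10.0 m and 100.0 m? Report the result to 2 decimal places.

3.64 kt

Power law: V₂ = V₁ · (z₂/z₁)^α = 14.2 × (10.0000)^0.099 = 17.8356 kt
ΔV = 17.8356 − 14.2 = 3.6356 kt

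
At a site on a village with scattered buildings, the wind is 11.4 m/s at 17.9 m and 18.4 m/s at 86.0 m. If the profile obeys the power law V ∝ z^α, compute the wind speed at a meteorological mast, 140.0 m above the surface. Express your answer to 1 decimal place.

First find α: α = ln(V₂/V₁)/ln(z₂/z₁) = ln(18.4/11.4)/ln(86.0/17.9) = 0.47874/1.56955 = 0.3050
Extrapolate from 86.0 m to 140.0 m: V₃ = 18.4 × (140.0/86.0)^0.3050 = 18.4 × 1.1602 = 21.3485 m/s

21.3 m/s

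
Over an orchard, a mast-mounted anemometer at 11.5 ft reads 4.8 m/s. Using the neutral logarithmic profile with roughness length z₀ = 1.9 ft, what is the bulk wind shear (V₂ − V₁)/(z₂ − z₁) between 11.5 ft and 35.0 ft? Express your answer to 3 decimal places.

Log law: V₂ = V₁ · ln(z₂/z₀)/ln(z₁/z₀) = 4.8 × 2.9135/1.8005 = 7.7672 m/s
ΔV/Δz = (7.7672 − 4.8)/(35.0 − 11.5) = 2.9672/23.5000 = 0.12626 m/s/ft

0.126 m/s/ft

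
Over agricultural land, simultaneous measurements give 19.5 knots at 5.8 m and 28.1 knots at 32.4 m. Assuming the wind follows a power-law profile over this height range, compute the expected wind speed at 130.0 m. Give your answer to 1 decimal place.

First find α: α = ln(V₂/V₁)/ln(z₂/z₁) = ln(28.1/19.5)/ln(32.4/5.8) = 0.36536/1.72030 = 0.2124
Extrapolate from 32.4 m to 130.0 m: V₃ = 28.1 × (130.0/32.4)^0.2124 = 28.1 × 1.3432 = 37.7446 knots

37.7 knots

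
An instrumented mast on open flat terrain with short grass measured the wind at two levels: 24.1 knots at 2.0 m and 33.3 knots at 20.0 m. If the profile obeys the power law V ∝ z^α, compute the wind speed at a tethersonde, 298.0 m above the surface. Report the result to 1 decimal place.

First find α: α = ln(V₂/V₁)/ln(z₂/z₁) = ln(33.3/24.1)/ln(20.0/2.0) = 0.32335/2.30259 = 0.1404
Extrapolate from 20.0 m to 298.0 m: V₃ = 33.3 × (298.0/20.0)^0.1404 = 33.3 × 1.4613 = 48.6622 knots

48.7 knots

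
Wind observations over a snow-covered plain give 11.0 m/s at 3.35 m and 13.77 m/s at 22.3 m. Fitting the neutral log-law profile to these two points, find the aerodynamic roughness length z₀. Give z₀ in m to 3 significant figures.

z₀ ≈ 0.00180 m

Log law: V(z) ∝ ln(z/z₀). With r = V₁/V₂ = 11.0/13.77 = 0.79884,
r · ln(z₂/z₀) = ln(z₁/z₀) ⇒ ln z₀ = (ln z₁ − r·ln z₂)/(1 − r)
ln z₀ = (1.20896 − 0.79884×3.10459) / 0.20116 = -6.3188
z₀ = exp(-6.3188) = 0.001802 m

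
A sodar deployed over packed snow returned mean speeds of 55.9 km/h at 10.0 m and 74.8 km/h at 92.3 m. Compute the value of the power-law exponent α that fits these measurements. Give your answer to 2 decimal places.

Power law: V₂/V₁ = (z₂/z₁)^α ⇒ α = ln(V₂/V₁) / ln(z₂/z₁)
α = ln(74.8/55.9) / ln(92.3/10.0) = ln(1.3381) / ln(9.2300)
  = 0.29125 / 2.22246 = 0.13105

α ≈ 0.13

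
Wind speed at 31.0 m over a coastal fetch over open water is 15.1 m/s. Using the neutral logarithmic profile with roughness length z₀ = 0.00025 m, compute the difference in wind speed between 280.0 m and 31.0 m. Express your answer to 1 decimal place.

Log law: V₂ = V₁ · ln(z₂/z₀)/ln(z₁/z₀) = 15.1 × 13.9288/11.7280 = 17.9336 m/s
ΔV = 17.9336 − 15.1 = 2.8336 m/s

2.8 m/s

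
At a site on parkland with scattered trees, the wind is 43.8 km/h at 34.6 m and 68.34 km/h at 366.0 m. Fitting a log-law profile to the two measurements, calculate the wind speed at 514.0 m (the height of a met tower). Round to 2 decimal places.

71.87 km/h

Log law: V ∝ ln(z/z₀). From the pair, with r = V₁/V₂ = 0.64091,
ln z₀ = (ln z₁ − r·ln z₂)/(1 − r) = (3.5439 − 0.64091×5.9026)/0.35909 = -0.6662 → z₀ = 0.5137 m
V₃ = V₁ · ln(z₃/z₀)/ln(z₁/z₀) = 43.8 × 6.9084/4.2100 = 71.8730 km/h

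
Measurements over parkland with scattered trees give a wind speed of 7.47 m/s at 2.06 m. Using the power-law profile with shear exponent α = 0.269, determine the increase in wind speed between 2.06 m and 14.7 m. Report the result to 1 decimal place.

5.2 m/s

Power law: V₂ = V₁ · (z₂/z₁)^α = 7.47 × (7.1359)^0.269 = 12.6736 m/s
ΔV = 12.6736 − 7.47 = 5.2036 m/s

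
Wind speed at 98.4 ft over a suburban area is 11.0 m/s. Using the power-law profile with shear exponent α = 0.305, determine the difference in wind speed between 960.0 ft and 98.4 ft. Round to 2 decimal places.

11.04 m/s

Power law: V₂ = V₁ · (z₂/z₁)^α = 11.0 × (9.7561)^0.305 = 22.0354 m/s
ΔV = 22.0354 − 11.0 = 11.0354 m/s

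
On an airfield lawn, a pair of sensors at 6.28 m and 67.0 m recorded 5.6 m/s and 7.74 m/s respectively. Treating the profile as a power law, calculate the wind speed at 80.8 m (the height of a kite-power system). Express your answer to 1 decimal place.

First find α: α = ln(V₂/V₁)/ln(z₂/z₁) = ln(7.74/5.6)/ln(67.0/6.28) = 0.32364/2.36732 = 0.1367
Extrapolate from 67.0 m to 80.8 m: V₃ = 7.74 × (80.8/67.0)^0.1367 = 7.74 × 1.0259 = 7.9407 m/s

7.9 m/s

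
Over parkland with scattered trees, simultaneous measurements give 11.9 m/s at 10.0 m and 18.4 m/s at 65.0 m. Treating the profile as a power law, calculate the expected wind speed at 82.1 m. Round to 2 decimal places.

19.43 m/s

First find α: α = ln(V₂/V₁)/ln(z₂/z₁) = ln(18.4/11.9)/ln(65.0/10.0) = 0.43581/1.87180 = 0.2328
Extrapolate from 65.0 m to 82.1 m: V₃ = 18.4 × (82.1/65.0)^0.2328 = 18.4 × 1.0559 = 19.4283 m/s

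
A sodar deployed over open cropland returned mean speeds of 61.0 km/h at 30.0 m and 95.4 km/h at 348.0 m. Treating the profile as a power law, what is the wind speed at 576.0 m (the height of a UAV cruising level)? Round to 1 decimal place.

104.6 km/h

First find α: α = ln(V₂/V₁)/ln(z₂/z₁) = ln(95.4/61.0)/ln(348.0/30.0) = 0.44720/2.45101 = 0.1825
Extrapolate from 348.0 m to 576.0 m: V₃ = 95.4 × (576.0/348.0)^0.1825 = 95.4 × 1.0963 = 104.5871 km/h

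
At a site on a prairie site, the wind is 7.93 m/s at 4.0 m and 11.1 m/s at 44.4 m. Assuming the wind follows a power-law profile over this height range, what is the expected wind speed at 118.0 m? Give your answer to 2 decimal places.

First find α: α = ln(V₂/V₁)/ln(z₂/z₁) = ln(11.1/7.93)/ln(44.4/4.0) = 0.33629/2.40695 = 0.1397
Extrapolate from 44.4 m to 118.0 m: V₃ = 11.1 × (118.0/44.4)^0.1397 = 11.1 × 1.1463 = 12.7243 m/s

12.72 m/s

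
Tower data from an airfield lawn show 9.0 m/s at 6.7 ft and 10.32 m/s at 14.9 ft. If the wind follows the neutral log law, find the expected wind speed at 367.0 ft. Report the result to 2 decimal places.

15.61 m/s

Log law: V ∝ ln(z/z₀). From the pair, with r = V₁/V₂ = 0.87209,
ln z₀ = (ln z₁ − r·ln z₂)/(1 − r) = (1.9021 − 0.87209×2.7014)/0.12791 = -3.5473 → z₀ = 0.02880 ft
V₃ = V₁ · ln(z₃/z₀)/ln(z₁/z₀) = 9.0 × 9.4527/5.4495 = 15.6115 m/s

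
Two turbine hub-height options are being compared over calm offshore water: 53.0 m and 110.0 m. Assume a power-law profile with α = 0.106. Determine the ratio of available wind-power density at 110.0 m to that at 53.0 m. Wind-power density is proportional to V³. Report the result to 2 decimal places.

Speed ratio: V_B/V_A = (z_B/z_A)^α = (110.0/53.0)^0.106 = (2.0755)^0.106 = 1.08047
Power-density ratio: P_B/P_A = (V_B/V_A)³ = (1.08047)³ = 1.26137

1.26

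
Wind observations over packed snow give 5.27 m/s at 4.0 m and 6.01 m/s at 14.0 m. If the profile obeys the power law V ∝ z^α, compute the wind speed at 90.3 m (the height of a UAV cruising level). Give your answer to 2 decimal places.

7.31 m/s

First find α: α = ln(V₂/V₁)/ln(z₂/z₁) = ln(6.01/5.27)/ln(14.0/4.0) = 0.13139/1.25276 = 0.1049
Extrapolate from 14.0 m to 90.3 m: V₃ = 6.01 × (90.3/14.0)^0.1049 = 6.01 × 1.2159 = 7.3078 m/s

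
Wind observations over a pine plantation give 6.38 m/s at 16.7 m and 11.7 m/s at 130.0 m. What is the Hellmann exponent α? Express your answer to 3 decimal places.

Power law: V₂/V₁ = (z₂/z₁)^α ⇒ α = ln(V₂/V₁) / ln(z₂/z₁)
α = ln(11.7/6.38) / ln(130.0/16.7) = ln(1.8339) / ln(7.7844)
  = 0.60642 / 2.05213 = 0.29551

α ≈ 0.296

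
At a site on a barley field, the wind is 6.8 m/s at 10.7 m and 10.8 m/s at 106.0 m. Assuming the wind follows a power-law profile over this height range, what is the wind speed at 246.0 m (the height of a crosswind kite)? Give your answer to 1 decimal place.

First find α: α = ln(V₂/V₁)/ln(z₂/z₁) = ln(10.8/6.8)/ln(106.0/10.7) = 0.46262/2.29320 = 0.2017
Extrapolate from 106.0 m to 246.0 m: V₃ = 10.8 × (246.0/106.0)^0.2017 = 10.8 × 1.1851 = 12.7993 m/s

12.8 m/s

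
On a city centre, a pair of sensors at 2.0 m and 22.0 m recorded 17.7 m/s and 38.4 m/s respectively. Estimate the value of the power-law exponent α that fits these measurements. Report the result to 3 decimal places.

α ≈ 0.323

Power law: V₂/V₁ = (z₂/z₁)^α ⇒ α = ln(V₂/V₁) / ln(z₂/z₁)
α = ln(38.4/17.7) / ln(22.0/2.0) = ln(2.1695) / ln(11.0000)
  = 0.77449 / 2.39790 = 0.32299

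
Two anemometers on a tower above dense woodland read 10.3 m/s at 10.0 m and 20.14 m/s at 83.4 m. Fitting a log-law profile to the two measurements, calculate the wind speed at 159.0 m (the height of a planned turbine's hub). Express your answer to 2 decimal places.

Log law: V ∝ ln(z/z₀). From the pair, with r = V₁/V₂ = 0.51142,
ln z₀ = (ln z₁ − r·ln z₂)/(1 − r) = (2.3026 − 0.51142×4.4236)/0.48858 = 0.0824 → z₀ = 1.086 m
V₃ = V₁ · ln(z₃/z₀)/ln(z₁/z₀) = 10.3 × 4.9865/2.2202 = 23.1335 m/s

23.13 m/s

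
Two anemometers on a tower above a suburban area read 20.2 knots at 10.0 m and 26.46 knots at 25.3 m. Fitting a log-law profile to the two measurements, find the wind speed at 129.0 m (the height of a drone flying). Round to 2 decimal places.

37.45 knots

Log law: V ∝ ln(z/z₀). From the pair, with r = V₁/V₂ = 0.76342,
ln z₀ = (ln z₁ − r·ln z₂)/(1 − r) = (2.3026 − 0.76342×3.2308)/0.23658 = -0.6926 → z₀ = 0.5003 m
V₃ = V₁ · ln(z₃/z₀)/ln(z₁/z₀) = 20.2 × 5.5524/2.9952 = 37.4462 knots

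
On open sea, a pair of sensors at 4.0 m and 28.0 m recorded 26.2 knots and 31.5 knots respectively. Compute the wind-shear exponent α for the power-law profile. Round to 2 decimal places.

Power law: V₂/V₁ = (z₂/z₁)^α ⇒ α = ln(V₂/V₁) / ln(z₂/z₁)
α = ln(31.5/26.2) / ln(28.0/4.0) = ln(1.2023) / ln(7.0000)
  = 0.18423 / 1.94591 = 0.09467

α ≈ 0.09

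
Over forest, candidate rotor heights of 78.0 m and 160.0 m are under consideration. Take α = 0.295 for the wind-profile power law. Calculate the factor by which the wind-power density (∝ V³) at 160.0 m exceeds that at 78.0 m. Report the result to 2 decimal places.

Speed ratio: V_B/V_A = (z_B/z_A)^α = (160.0/78.0)^0.295 = (2.0513)^0.295 = 1.23608
Power-density ratio: P_B/P_A = (V_B/V_A)³ = (1.23608)³ = 1.88861

1.89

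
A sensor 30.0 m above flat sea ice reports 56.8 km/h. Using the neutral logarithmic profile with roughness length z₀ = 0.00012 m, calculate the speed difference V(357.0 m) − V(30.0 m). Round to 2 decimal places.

Log law: V₂ = V₁ · ln(z₂/z₀)/ln(z₁/z₀) = 56.8 × 14.9058/12.4292 = 68.1175 km/h
ΔV = 68.1175 − 56.8 = 11.3175 km/h

11.32 km/h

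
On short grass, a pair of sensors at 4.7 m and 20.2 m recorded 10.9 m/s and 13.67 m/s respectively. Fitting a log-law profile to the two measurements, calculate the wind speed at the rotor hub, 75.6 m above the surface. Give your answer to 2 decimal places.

16.18 m/s

Log law: V ∝ ln(z/z₀). From the pair, with r = V₁/V₂ = 0.79737,
ln z₀ = (ln z₁ − r·ln z₂)/(1 − r) = (1.5476 − 0.79737×3.0057)/0.20263 = -4.1902 → z₀ = 0.01514 m
V₃ = V₁ · ln(z₃/z₀)/ln(z₁/z₀) = 10.9 × 8.5156/5.7377 = 16.1772 m/s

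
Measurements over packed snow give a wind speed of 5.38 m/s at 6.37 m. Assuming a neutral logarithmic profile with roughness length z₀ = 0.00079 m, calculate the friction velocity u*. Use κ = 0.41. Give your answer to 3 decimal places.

u* ≈ 0.245 m/s

Log law: V(z) = (u*/κ) · ln(z/z₀) ⇒ u* = κ · V / ln(z/z₀)
u* = 0.41 × 5.38 / ln(6.37/0.00079) = 0.41 × 5.38 / 8.9951
   = 2.2058 / 8.9951 = 0.2452 m/s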